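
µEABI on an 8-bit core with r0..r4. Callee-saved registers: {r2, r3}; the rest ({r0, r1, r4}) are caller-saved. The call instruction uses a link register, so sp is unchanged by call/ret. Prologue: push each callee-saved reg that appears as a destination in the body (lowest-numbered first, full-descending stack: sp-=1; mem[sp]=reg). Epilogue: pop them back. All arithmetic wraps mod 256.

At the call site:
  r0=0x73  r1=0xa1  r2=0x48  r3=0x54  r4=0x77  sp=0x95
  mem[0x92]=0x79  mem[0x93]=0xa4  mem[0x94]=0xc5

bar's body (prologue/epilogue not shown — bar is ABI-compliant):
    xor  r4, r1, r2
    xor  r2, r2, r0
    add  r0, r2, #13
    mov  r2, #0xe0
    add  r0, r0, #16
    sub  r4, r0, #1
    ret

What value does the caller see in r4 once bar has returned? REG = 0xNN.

prologue: push r2 -> mem[0x94]=0x48, sp=0x94
body[0] xor  r4, r1, r2 -> r4=0xe9
body[1] xor  r2, r2, r0 -> r2=0x3b
body[2] add  r0, r2, #13 -> r0=0x48
body[3] mov  r2, #0xe0 -> r2=0xe0
body[4] add  r0, r0, #16 -> r0=0x58
body[5] sub  r4, r0, #1 -> r4=0x57
epilogue: pop r2=0x48, sp=0x95
r4 is caller-saved -> body value

REG = 0x57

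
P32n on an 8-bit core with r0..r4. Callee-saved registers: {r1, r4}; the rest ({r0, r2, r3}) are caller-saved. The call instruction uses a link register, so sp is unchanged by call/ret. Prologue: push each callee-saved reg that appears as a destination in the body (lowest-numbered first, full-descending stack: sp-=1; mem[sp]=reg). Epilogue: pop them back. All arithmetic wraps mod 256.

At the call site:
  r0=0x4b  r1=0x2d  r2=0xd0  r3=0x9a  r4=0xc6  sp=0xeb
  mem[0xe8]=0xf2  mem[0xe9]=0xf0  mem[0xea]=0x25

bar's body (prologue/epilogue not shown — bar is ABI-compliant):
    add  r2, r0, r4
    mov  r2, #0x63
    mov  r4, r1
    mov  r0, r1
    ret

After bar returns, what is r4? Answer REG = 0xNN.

prologue: push r4 -> mem[0xea]=0xc6, sp=0xea
body[0] add  r2, r0, r4 -> r2=0x11
body[1] mov  r2, #0x63 -> r2=0x63
body[2] mov  r4, r1 -> r4=0x2d
body[3] mov  r0, r1 -> r0=0x2d
epilogue: pop r4=0xc6, sp=0xeb
r4 is callee-saved -> restored

REG = 0xc6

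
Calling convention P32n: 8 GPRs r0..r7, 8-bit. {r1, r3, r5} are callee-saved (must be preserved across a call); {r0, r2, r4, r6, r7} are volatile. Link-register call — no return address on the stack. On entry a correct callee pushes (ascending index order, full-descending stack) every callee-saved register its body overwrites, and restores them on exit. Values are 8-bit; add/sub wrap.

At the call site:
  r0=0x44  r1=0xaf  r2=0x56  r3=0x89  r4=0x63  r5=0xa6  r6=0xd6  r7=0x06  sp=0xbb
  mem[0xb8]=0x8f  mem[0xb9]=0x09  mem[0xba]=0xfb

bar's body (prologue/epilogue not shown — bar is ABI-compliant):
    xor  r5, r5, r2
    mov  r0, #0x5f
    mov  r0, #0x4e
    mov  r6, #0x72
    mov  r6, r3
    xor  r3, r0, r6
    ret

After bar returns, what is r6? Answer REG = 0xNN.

REG = 0x89

prologue: push r3 -> mem[0xba]=0x89, sp=0xba
prologue: push r5 -> mem[0xb9]=0xa6, sp=0xb9
body[0] xor  r5, r5, r2 -> r5=0xf0
body[1] mov  r0, #0x5f -> r0=0x5f
body[2] mov  r0, #0x4e -> r0=0x4e
body[3] mov  r6, #0x72 -> r6=0x72
body[4] mov  r6, r3 -> r6=0x89
body[5] xor  r3, r0, r6 -> r3=0xc7
epilogue: pop r5=0xa6, sp=0xba
epilogue: pop r3=0x89, sp=0xbb
r6 is caller-saved -> body value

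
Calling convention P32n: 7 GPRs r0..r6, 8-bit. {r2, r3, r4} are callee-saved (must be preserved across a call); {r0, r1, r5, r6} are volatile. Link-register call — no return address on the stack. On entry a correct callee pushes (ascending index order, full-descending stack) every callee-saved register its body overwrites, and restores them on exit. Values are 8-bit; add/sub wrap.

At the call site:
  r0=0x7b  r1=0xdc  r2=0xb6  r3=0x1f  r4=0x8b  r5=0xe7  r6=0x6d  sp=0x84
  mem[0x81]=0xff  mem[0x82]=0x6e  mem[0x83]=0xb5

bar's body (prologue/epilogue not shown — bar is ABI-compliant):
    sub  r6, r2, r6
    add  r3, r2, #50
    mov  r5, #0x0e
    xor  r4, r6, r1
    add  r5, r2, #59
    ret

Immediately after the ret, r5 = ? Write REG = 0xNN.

REG = 0xf1

prologue: push r3 → mem[0x83]=0x1f, sp=0x83
prologue: push r4 → mem[0x82]=0x8b, sp=0x82
body[0] sub  r6, r2, r6 → r6=0x49
body[1] add  r3, r2, #50 → r3=0xe8
body[2] mov  r5, #0x0e → r5=0x0e
body[3] xor  r4, r6, r1 → r4=0x95
body[4] add  r5, r2, #59 → r5=0xf1
epilogue: pop r4=0x8b, sp=0x83
epilogue: pop r3=0x1f, sp=0x84
r5 is caller-saved → body value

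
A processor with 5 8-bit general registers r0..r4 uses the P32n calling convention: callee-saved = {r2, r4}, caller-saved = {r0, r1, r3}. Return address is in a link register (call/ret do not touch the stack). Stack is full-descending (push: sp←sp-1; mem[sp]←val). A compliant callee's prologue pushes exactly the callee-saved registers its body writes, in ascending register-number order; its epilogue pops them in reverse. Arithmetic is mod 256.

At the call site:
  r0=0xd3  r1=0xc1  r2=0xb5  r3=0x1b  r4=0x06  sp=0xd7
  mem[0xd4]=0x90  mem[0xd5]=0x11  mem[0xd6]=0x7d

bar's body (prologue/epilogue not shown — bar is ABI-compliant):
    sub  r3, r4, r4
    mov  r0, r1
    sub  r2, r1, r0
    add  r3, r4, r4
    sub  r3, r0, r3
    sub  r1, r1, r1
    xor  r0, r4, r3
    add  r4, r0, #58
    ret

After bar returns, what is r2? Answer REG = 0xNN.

prologue: push r2 → mem[0xd6]=0xb5, sp=0xd6
prologue: push r4 → mem[0xd5]=0x06, sp=0xd5
body[0] sub  r3, r4, r4 → r3=0x00
body[1] mov  r0, r1 → r0=0xc1
body[2] sub  r2, r1, r0 → r2=0x00
body[3] add  r3, r4, r4 → r3=0x0c
body[4] sub  r3, r0, r3 → r3=0xb5
body[5] sub  r1, r1, r1 → r1=0x00
body[6] xor  r0, r4, r3 → r0=0xb3
body[7] add  r4, r0, #58 → r4=0xed
epilogue: pop r4=0x06, sp=0xd6
epilogue: pop r2=0xb5, sp=0xd7
r2 is callee-saved → restored

REG = 0xb5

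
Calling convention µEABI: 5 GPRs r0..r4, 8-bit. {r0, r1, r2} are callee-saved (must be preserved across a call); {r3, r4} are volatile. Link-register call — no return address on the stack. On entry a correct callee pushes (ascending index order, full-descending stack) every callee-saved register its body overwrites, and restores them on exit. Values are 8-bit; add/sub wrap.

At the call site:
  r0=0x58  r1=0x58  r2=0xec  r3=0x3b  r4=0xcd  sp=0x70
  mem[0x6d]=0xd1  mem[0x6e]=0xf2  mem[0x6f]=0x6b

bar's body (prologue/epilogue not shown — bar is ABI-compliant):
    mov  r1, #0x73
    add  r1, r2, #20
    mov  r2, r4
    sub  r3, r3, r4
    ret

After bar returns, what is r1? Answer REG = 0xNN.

REG = 0x58

prologue: push r1 -> mem[0x6f]=0x58, sp=0x6f
prologue: push r2 -> mem[0x6e]=0xec, sp=0x6e
body[0] mov  r1, #0x73 -> r1=0x73
body[1] add  r1, r2, #20 -> r1=0x00
body[2] mov  r2, r4 -> r2=0xcd
body[3] sub  r3, r3, r4 -> r3=0x6e
epilogue: pop r2=0xec, sp=0x6f
epilogue: pop r1=0x58, sp=0x70
r1 is callee-saved -> restored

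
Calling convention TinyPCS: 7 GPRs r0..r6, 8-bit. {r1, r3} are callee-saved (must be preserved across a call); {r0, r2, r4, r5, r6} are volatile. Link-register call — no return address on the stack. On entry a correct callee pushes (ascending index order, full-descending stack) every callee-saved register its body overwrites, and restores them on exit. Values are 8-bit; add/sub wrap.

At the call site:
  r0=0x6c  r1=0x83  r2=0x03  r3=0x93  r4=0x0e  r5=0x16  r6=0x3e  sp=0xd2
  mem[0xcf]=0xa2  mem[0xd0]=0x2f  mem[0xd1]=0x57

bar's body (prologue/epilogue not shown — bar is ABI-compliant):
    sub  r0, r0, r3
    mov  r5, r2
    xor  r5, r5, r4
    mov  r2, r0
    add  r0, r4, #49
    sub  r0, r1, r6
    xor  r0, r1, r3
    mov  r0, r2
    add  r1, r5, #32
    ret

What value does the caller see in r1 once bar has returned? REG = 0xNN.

prologue: push r1 -> mem[0xd1]=0x83, sp=0xd1
body[0] sub  r0, r0, r3 -> r0=0xd9
body[1] mov  r5, r2 -> r5=0x03
body[2] xor  r5, r5, r4 -> r5=0x0d
body[3] mov  r2, r0 -> r2=0xd9
body[4] add  r0, r4, #49 -> r0=0x3f
body[5] sub  r0, r1, r6 -> r0=0x45
body[6] xor  r0, r1, r3 -> r0=0x10
body[7] mov  r0, r2 -> r0=0xd9
body[8] add  r1, r5, #32 -> r1=0x2d
epilogue: pop r1=0x83, sp=0xd2
r1 is callee-saved -> restored

REG = 0x83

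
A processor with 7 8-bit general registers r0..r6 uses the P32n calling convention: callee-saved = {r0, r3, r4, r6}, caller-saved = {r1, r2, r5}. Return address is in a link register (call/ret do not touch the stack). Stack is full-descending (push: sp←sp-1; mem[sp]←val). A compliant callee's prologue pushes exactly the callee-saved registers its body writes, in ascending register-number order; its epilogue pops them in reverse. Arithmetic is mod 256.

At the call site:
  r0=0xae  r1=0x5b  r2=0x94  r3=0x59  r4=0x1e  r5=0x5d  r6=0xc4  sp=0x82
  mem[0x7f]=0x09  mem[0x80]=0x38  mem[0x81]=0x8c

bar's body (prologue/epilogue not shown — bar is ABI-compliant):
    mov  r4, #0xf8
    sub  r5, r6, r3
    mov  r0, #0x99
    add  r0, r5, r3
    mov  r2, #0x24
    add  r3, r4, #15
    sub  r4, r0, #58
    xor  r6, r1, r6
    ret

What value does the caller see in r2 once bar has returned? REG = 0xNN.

prologue: push r0 -> mem[0x81]=0xae, sp=0x81
prologue: push r3 -> mem[0x80]=0x59, sp=0x80
prologue: push r4 -> mem[0x7f]=0x1e, sp=0x7f
prologue: push r6 -> mem[0x7e]=0xc4, sp=0x7e
body[0] mov  r4, #0xf8 -> r4=0xf8
body[1] sub  r5, r6, r3 -> r5=0x6b
body[2] mov  r0, #0x99 -> r0=0x99
body[3] add  r0, r5, r3 -> r0=0xc4
body[4] mov  r2, #0x24 -> r2=0x24
body[5] add  r3, r4, #15 -> r3=0x07
body[6] sub  r4, r0, #58 -> r4=0x8a
body[7] xor  r6, r1, r6 -> r6=0x9f
epilogue: pop r6=0xc4, sp=0x7f
epilogue: pop r4=0x1e, sp=0x80
epilogue: pop r3=0x59, sp=0x81
epilogue: pop r0=0xae, sp=0x82
r2 is caller-saved -> body value

REG = 0x24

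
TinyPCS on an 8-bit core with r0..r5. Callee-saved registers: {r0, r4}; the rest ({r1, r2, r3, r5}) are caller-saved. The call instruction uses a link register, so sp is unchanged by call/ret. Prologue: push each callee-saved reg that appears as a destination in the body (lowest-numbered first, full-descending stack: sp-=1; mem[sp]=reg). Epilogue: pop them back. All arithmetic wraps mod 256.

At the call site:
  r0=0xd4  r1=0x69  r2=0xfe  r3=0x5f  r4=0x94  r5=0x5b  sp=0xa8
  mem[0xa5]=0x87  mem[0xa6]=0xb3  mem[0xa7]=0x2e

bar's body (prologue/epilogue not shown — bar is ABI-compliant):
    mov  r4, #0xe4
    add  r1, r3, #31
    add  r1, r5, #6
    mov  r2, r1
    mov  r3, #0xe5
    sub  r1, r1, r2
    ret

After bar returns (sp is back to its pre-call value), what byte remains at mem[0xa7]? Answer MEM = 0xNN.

prologue: push r4 -> mem[0xa7]=0x94, sp=0xa7
body[0] mov  r4, #0xe4 -> r4=0xe4
body[1] add  r1, r3, #31 -> r1=0x7e
body[2] add  r1, r5, #6 -> r1=0x61
body[3] mov  r2, r1 -> r2=0x61
body[4] mov  r3, #0xe5 -> r3=0xe5
body[5] sub  r1, r1, r2 -> r1=0x00
epilogue: pop r4=0x94, sp=0xa8
prologue pushed ['r4'] at ['0xa7']

MEM = 0x94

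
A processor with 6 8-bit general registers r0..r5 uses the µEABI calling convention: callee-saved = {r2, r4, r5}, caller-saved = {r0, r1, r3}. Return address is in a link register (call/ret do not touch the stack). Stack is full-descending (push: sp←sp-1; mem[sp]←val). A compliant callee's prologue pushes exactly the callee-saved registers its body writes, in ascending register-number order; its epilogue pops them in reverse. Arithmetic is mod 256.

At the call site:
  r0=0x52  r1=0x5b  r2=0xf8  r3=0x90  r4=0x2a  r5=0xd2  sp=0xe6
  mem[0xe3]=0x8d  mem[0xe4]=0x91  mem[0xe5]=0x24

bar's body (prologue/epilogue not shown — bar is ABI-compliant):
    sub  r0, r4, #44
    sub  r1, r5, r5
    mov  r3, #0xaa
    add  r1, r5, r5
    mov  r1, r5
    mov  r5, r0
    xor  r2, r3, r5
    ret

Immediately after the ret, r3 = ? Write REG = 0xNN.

REG = 0xaa

prologue: push r2 → mem[0xe5]=0xf8, sp=0xe5
prologue: push r5 → mem[0xe4]=0xd2, sp=0xe4
body[0] sub  r0, r4, #44 → r0=0xfe
body[1] sub  r1, r5, r5 → r1=0x00
body[2] mov  r3, #0xaa → r3=0xaa
body[3] add  r1, r5, r5 → r1=0xa4
body[4] mov  r1, r5 → r1=0xd2
body[5] mov  r5, r0 → r5=0xfe
body[6] xor  r2, r3, r5 → r2=0x54
epilogue: pop r5=0xd2, sp=0xe5
epilogue: pop r2=0xf8, sp=0xe6
r3 is caller-saved → body value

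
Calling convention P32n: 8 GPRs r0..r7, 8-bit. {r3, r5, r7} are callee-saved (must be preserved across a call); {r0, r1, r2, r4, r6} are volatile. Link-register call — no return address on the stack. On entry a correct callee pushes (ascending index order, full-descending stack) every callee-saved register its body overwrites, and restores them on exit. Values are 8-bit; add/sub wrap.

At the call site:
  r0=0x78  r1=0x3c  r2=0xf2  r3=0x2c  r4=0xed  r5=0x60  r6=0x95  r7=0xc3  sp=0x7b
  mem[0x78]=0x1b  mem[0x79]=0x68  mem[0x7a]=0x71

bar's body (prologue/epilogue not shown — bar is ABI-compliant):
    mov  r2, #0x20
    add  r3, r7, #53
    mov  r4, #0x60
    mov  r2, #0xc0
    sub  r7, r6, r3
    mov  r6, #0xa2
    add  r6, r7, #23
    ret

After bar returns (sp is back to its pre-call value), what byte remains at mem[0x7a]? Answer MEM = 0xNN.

MEM = 0x2c

prologue: push r3 -> mem[0x7a]=0x2c, sp=0x7a
prologue: push r7 -> mem[0x79]=0xc3, sp=0x79
body[0] mov  r2, #0x20 -> r2=0x20
body[1] add  r3, r7, #53 -> r3=0xf8
body[2] mov  r4, #0x60 -> r4=0x60
body[3] mov  r2, #0xc0 -> r2=0xc0
body[4] sub  r7, r6, r3 -> r7=0x9d
body[5] mov  r6, #0xa2 -> r6=0xa2
body[6] add  r6, r7, #23 -> r6=0xb4
epilogue: pop r7=0xc3, sp=0x7a
epilogue: pop r3=0x2c, sp=0x7b
prologue pushed ['r3', 'r7'] at ['0x7a', '0x79']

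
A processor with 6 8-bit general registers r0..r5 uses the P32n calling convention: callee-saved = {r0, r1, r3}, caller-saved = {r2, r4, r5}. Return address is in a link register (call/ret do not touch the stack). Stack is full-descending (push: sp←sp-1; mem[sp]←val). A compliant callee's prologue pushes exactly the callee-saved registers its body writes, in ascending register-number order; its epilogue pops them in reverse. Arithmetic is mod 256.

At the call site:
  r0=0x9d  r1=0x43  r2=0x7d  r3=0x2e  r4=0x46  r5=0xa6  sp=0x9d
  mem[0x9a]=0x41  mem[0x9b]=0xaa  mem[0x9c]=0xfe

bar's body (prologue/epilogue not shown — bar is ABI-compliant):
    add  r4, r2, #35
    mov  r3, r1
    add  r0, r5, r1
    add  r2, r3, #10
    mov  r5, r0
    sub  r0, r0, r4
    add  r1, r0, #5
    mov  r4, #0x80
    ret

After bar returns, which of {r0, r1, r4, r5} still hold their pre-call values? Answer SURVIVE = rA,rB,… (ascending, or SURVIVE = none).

SURVIVE = r0,r1

prologue: push r0 -> mem[0x9c]=0x9d, sp=0x9c
prologue: push r1 -> mem[0x9b]=0x43, sp=0x9b
prologue: push r3 -> mem[0x9a]=0x2e, sp=0x9a
body[0] add  r4, r2, #35 -> r4=0xa0
body[1] mov  r3, r1 -> r3=0x43
body[2] add  r0, r5, r1 -> r0=0xe9
body[3] add  r2, r3, #10 -> r2=0x4d
body[4] mov  r5, r0 -> r5=0xe9
body[5] sub  r0, r0, r4 -> r0=0x49
body[6] add  r1, r0, #5 -> r1=0x4e
body[7] mov  r4, #0x80 -> r4=0x80
epilogue: pop r3=0x2e, sp=0x9b
epilogue: pop r1=0x43, sp=0x9c
epilogue: pop r0=0x9d, sp=0x9d
r0: callee-saved, written=True
r1: callee-saved, written=True
r4: caller-saved, written=True
r5: caller-saved, written=True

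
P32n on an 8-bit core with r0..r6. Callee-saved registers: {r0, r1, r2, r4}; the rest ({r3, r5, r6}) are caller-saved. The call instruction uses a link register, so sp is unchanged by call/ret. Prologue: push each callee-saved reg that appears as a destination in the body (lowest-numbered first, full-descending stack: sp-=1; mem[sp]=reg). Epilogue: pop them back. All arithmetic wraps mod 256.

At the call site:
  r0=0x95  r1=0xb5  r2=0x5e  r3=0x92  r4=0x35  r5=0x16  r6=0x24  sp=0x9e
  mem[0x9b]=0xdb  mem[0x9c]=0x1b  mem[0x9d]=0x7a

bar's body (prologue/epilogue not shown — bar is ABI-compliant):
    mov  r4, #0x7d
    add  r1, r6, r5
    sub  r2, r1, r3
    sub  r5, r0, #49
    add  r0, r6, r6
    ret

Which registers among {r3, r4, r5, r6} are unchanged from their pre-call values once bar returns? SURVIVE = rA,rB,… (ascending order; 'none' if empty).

prologue: push r0 -> mem[0x9d]=0x95, sp=0x9d
prologue: push r1 -> mem[0x9c]=0xb5, sp=0x9c
prologue: push r2 -> mem[0x9b]=0x5e, sp=0x9b
prologue: push r4 -> mem[0x9a]=0x35, sp=0x9a
body[0] mov  r4, #0x7d -> r4=0x7d
body[1] add  r1, r6, r5 -> r1=0x3a
body[2] sub  r2, r1, r3 -> r2=0xa8
body[3] sub  r5, r0, #49 -> r5=0x64
body[4] add  r0, r6, r6 -> r0=0x48
epilogue: pop r4=0x35, sp=0x9b
epilogue: pop r2=0x5e, sp=0x9c
epilogue: pop r1=0xb5, sp=0x9d
epilogue: pop r0=0x95, sp=0x9e
r3: caller-saved, written=False
r4: callee-saved, written=True
r5: caller-saved, written=True
r6: caller-saved, written=False

SURVIVE = r3,r4,r6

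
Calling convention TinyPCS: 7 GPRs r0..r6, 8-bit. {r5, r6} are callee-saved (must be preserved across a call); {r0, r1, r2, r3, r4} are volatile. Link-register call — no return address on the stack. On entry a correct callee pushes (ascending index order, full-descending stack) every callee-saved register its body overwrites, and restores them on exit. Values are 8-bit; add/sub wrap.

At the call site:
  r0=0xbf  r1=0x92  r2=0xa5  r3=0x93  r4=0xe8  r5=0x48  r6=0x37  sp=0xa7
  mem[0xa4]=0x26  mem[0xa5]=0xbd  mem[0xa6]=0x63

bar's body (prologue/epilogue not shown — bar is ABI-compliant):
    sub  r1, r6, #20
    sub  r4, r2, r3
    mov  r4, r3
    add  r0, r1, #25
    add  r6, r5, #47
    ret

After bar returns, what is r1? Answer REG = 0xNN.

REG = 0x23

prologue: push r6 -> mem[0xa6]=0x37, sp=0xa6
body[0] sub  r1, r6, #20 -> r1=0x23
body[1] sub  r4, r2, r3 -> r4=0x12
body[2] mov  r4, r3 -> r4=0x93
body[3] add  r0, r1, #25 -> r0=0x3c
body[4] add  r6, r5, #47 -> r6=0x77
epilogue: pop r6=0x37, sp=0xa7
r1 is caller-saved -> body value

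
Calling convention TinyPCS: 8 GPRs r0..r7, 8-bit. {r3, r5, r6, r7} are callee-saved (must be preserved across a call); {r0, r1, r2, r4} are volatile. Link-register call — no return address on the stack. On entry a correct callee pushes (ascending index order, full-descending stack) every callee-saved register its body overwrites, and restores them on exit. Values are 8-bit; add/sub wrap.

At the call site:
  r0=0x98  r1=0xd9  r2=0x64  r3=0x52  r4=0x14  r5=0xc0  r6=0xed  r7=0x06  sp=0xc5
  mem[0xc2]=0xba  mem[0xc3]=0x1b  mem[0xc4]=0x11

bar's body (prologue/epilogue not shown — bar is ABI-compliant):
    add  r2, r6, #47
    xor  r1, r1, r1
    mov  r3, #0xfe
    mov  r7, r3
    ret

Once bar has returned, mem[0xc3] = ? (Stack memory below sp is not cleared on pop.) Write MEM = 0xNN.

MEM = 0x06

prologue: push r3 -> mem[0xc4]=0x52, sp=0xc4
prologue: push r7 -> mem[0xc3]=0x06, sp=0xc3
body[0] add  r2, r6, #47 -> r2=0x1c
body[1] xor  r1, r1, r1 -> r1=0x00
body[2] mov  r3, #0xfe -> r3=0xfe
body[3] mov  r7, r3 -> r7=0xfe
epilogue: pop r7=0x06, sp=0xc4
epilogue: pop r3=0x52, sp=0xc5
prologue pushed ['r3', 'r7'] at ['0xc4', '0xc3']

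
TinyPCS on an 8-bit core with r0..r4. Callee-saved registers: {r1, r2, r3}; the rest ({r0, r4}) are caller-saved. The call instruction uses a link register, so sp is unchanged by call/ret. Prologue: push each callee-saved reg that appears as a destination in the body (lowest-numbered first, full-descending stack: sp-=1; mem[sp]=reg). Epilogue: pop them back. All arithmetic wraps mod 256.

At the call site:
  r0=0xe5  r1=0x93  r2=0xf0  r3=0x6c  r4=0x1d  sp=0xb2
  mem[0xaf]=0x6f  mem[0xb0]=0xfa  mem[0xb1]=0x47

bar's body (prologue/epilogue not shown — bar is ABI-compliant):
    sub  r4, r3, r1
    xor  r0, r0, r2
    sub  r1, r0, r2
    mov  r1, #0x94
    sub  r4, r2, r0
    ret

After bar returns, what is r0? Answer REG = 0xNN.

REG = 0x15

prologue: push r1 -> mem[0xb1]=0x93, sp=0xb1
body[0] sub  r4, r3, r1 -> r4=0xd9
body[1] xor  r0, r0, r2 -> r0=0x15
body[2] sub  r1, r0, r2 -> r1=0x25
body[3] mov  r1, #0x94 -> r1=0x94
body[4] sub  r4, r2, r0 -> r4=0xdb
epilogue: pop r1=0x93, sp=0xb2
r0 is caller-saved -> body value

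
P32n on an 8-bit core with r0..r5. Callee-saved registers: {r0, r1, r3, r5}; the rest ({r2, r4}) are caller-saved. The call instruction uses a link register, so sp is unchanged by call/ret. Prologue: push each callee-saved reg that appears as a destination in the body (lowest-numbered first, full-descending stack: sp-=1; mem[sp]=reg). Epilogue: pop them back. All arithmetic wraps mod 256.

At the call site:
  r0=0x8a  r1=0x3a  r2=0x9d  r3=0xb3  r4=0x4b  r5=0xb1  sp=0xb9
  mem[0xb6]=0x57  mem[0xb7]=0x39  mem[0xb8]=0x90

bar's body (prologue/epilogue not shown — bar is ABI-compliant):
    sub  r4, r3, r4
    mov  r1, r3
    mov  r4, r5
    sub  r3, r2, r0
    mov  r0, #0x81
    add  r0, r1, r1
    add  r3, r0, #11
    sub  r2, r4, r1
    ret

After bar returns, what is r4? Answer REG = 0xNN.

REG = 0xb1

prologue: push r0 -> mem[0xb8]=0x8a, sp=0xb8
prologue: push r1 -> mem[0xb7]=0x3a, sp=0xb7
prologue: push r3 -> mem[0xb6]=0xb3, sp=0xb6
body[0] sub  r4, r3, r4 -> r4=0x68
body[1] mov  r1, r3 -> r1=0xb3
body[2] mov  r4, r5 -> r4=0xb1
body[3] sub  r3, r2, r0 -> r3=0x13
body[4] mov  r0, #0x81 -> r0=0x81
body[5] add  r0, r1, r1 -> r0=0x66
body[6] add  r3, r0, #11 -> r3=0x71
body[7] sub  r2, r4, r1 -> r2=0xfe
epilogue: pop r3=0xb3, sp=0xb7
epilogue: pop r1=0x3a, sp=0xb8
epilogue: pop r0=0x8a, sp=0xb9
r4 is caller-saved -> body value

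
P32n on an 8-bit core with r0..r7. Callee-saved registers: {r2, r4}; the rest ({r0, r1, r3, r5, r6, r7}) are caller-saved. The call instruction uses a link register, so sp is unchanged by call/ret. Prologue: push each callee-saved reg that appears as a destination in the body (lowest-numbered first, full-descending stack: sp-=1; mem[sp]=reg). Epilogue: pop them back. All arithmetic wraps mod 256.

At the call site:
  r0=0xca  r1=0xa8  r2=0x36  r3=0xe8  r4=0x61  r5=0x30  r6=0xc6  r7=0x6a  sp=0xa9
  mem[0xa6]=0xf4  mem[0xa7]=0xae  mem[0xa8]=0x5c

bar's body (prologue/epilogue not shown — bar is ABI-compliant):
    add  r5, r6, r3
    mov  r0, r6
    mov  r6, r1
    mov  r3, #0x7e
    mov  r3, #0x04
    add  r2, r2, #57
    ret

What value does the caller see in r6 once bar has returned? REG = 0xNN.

prologue: push r2 → mem[0xa8]=0x36, sp=0xa8
body[0] add  r5, r6, r3 → r5=0xae
body[1] mov  r0, r6 → r0=0xc6
body[2] mov  r6, r1 → r6=0xa8
body[3] mov  r3, #0x7e → r3=0x7e
body[4] mov  r3, #0x04 → r3=0x04
body[5] add  r2, r2, #57 → r2=0x6f
epilogue: pop r2=0x36, sp=0xa9
r6 is caller-saved → body value

REG = 0xa8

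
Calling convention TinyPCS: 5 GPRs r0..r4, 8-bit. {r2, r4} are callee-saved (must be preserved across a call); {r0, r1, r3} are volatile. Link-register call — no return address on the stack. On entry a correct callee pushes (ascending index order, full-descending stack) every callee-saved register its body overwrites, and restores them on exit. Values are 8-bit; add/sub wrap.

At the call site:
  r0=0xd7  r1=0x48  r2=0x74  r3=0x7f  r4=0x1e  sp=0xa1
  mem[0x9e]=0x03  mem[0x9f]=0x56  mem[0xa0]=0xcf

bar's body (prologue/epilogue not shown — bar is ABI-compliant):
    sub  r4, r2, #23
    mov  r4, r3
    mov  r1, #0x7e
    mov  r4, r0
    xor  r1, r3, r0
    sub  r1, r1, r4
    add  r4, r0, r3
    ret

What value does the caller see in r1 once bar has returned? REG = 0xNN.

prologue: push r4 → mem[0xa0]=0x1e, sp=0xa0
body[0] sub  r4, r2, #23 → r4=0x5d
body[1] mov  r4, r3 → r4=0x7f
body[2] mov  r1, #0x7e → r1=0x7e
body[3] mov  r4, r0 → r4=0xd7
body[4] xor  r1, r3, r0 → r1=0xa8
body[5] sub  r1, r1, r4 → r1=0xd1
body[6] add  r4, r0, r3 → r4=0x56
epilogue: pop r4=0x1e, sp=0xa1
r1 is caller-saved → body value

REG = 0xd1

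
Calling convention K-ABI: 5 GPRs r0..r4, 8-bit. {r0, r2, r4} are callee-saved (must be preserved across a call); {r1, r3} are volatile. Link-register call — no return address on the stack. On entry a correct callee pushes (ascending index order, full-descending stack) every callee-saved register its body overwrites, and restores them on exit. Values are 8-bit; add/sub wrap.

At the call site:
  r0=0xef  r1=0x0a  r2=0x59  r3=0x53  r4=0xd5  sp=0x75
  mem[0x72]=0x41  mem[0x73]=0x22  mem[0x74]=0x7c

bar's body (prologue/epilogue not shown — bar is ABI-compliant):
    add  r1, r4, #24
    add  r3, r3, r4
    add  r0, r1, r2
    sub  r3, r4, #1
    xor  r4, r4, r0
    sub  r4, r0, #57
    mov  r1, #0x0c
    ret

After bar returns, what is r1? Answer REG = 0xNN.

prologue: push r0 → mem[0x74]=0xef, sp=0x74
prologue: push r4 → mem[0x73]=0xd5, sp=0x73
body[0] add  r1, r4, #24 → r1=0xed
body[1] add  r3, r3, r4 → r3=0x28
body[2] add  r0, r1, r2 → r0=0x46
body[3] sub  r3, r4, #1 → r3=0xd4
body[4] xor  r4, r4, r0 → r4=0x93
body[5] sub  r4, r0, #57 → r4=0x0d
body[6] mov  r1, #0x0c → r1=0x0c
epilogue: pop r4=0xd5, sp=0x74
epilogue: pop r0=0xef, sp=0x75
r1 is caller-saved → body value

REG = 0x0c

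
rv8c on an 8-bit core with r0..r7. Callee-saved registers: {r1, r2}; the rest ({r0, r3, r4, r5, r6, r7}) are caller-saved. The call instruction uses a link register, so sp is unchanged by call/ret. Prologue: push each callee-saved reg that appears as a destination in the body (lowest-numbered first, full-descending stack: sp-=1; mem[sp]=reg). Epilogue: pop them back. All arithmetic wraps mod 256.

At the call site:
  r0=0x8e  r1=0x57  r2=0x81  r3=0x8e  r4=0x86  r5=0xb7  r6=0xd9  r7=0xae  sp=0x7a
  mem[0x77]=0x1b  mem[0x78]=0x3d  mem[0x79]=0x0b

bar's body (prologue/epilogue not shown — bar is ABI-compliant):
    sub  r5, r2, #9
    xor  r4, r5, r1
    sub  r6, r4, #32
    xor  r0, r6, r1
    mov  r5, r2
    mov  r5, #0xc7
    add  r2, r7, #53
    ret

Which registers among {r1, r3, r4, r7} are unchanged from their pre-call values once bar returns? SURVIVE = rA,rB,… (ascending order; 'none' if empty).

prologue: push r2 -> mem[0x79]=0x81, sp=0x79
body[0] sub  r5, r2, #9 -> r5=0x78
body[1] xor  r4, r5, r1 -> r4=0x2f
body[2] sub  r6, r4, #32 -> r6=0x0f
body[3] xor  r0, r6, r1 -> r0=0x58
body[4] mov  r5, r2 -> r5=0x81
body[5] mov  r5, #0xc7 -> r5=0xc7
body[6] add  r2, r7, #53 -> r2=0xe3
epilogue: pop r2=0x81, sp=0x7a
r1: callee-saved, written=False
r3: caller-saved, written=False
r4: caller-saved, written=True
r7: caller-saved, written=False

SURVIVE = r1,r3,r7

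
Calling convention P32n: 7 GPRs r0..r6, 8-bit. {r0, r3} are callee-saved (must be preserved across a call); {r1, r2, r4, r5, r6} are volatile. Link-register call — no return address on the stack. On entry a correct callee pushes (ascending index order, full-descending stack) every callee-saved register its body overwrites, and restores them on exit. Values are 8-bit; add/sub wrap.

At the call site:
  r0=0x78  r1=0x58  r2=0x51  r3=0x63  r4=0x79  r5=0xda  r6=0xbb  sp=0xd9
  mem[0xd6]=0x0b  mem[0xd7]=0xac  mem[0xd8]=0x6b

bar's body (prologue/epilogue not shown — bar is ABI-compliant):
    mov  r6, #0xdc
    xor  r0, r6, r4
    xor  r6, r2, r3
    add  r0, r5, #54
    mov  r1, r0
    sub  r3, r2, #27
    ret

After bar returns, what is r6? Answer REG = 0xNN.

prologue: push r0 -> mem[0xd8]=0x78, sp=0xd8
prologue: push r3 -> mem[0xd7]=0x63, sp=0xd7
body[0] mov  r6, #0xdc -> r6=0xdc
body[1] xor  r0, r6, r4 -> r0=0xa5
body[2] xor  r6, r2, r3 -> r6=0x32
body[3] add  r0, r5, #54 -> r0=0x10
body[4] mov  r1, r0 -> r1=0x10
body[5] sub  r3, r2, #27 -> r3=0x36
epilogue: pop r3=0x63, sp=0xd8
epilogue: pop r0=0x78, sp=0xd9
r6 is caller-saved -> body value

REG = 0x32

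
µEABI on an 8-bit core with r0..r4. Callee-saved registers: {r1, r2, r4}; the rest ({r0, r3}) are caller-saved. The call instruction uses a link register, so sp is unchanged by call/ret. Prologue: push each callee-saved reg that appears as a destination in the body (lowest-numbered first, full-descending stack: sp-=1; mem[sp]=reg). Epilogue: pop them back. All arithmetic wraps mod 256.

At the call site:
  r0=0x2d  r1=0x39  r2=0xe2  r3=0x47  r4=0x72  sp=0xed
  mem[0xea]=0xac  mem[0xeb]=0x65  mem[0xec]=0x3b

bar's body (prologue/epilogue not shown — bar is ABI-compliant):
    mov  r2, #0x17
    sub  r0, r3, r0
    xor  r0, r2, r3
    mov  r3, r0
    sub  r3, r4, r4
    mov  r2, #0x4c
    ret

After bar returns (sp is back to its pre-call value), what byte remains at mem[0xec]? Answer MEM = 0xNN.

MEM = 0xe2

prologue: push r2 → mem[0xec]=0xe2, sp=0xec
body[0] mov  r2, #0x17 → r2=0x17
body[1] sub  r0, r3, r0 → r0=0x1a
body[2] xor  r0, r2, r3 → r0=0x50
body[3] mov  r3, r0 → r3=0x50
body[4] sub  r3, r4, r4 → r3=0x00
body[5] mov  r2, #0x4c → r2=0x4c
epilogue: pop r2=0xe2, sp=0xed
prologue pushed ['r2'] at ['0xec']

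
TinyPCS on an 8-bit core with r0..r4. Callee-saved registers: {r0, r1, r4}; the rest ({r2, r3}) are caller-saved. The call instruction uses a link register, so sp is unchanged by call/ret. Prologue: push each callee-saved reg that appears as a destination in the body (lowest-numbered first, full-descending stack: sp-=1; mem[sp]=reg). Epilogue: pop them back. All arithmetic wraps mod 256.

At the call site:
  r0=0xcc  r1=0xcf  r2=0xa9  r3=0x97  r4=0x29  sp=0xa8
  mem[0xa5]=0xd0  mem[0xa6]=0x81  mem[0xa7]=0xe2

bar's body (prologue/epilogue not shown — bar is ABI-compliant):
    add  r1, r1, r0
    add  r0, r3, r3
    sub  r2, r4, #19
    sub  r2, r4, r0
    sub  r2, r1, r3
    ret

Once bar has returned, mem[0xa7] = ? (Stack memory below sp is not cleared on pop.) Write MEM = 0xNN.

prologue: push r0 -> mem[0xa7]=0xcc, sp=0xa7
prologue: push r1 -> mem[0xa6]=0xcf, sp=0xa6
body[0] add  r1, r1, r0 -> r1=0x9b
body[1] add  r0, r3, r3 -> r0=0x2e
body[2] sub  r2, r4, #19 -> r2=0x16
body[3] sub  r2, r4, r0 -> r2=0xfb
body[4] sub  r2, r1, r3 -> r2=0x04
epilogue: pop r1=0xcf, sp=0xa7
epilogue: pop r0=0xcc, sp=0xa8
prologue pushed ['r0', 'r1'] at ['0xa7', '0xa6']

MEM = 0xcc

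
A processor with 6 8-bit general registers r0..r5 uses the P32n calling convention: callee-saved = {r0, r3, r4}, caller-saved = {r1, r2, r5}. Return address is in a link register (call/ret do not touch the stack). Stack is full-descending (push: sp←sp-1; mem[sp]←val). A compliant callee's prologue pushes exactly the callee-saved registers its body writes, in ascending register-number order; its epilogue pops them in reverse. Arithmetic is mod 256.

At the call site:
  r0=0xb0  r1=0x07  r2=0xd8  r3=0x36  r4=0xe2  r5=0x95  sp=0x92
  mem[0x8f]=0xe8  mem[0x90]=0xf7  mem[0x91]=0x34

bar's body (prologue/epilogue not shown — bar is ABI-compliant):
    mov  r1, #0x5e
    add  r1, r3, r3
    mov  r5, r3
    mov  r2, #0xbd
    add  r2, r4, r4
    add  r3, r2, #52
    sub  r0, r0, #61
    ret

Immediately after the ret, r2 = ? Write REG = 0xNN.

prologue: push r0 -> mem[0x91]=0xb0, sp=0x91
prologue: push r3 -> mem[0x90]=0x36, sp=0x90
body[0] mov  r1, #0x5e -> r1=0x5e
body[1] add  r1, r3, r3 -> r1=0x6c
body[2] mov  r5, r3 -> r5=0x36
body[3] mov  r2, #0xbd -> r2=0xbd
body[4] add  r2, r4, r4 -> r2=0xc4
body[5] add  r3, r2, #52 -> r3=0xf8
body[6] sub  r0, r0, #61 -> r0=0x73
epilogue: pop r3=0x36, sp=0x91
epilogue: pop r0=0xb0, sp=0x92
r2 is caller-saved -> body value

REG = 0xc4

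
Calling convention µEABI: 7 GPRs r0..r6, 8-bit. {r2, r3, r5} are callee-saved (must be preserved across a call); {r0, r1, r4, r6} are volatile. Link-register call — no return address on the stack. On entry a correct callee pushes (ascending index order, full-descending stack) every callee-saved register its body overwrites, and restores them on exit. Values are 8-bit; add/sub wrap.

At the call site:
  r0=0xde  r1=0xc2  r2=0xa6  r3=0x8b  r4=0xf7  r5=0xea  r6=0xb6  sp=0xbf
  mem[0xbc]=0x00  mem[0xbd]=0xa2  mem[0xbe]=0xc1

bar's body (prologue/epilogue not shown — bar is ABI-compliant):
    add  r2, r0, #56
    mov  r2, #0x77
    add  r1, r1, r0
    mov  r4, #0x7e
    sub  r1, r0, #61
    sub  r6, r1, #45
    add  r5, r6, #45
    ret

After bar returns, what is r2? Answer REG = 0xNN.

REG = 0xa6

prologue: push r2 -> mem[0xbe]=0xa6, sp=0xbe
prologue: push r5 -> mem[0xbd]=0xea, sp=0xbd
body[0] add  r2, r0, #56 -> r2=0x16
body[1] mov  r2, #0x77 -> r2=0x77
body[2] add  r1, r1, r0 -> r1=0xa0
body[3] mov  r4, #0x7e -> r4=0x7e
body[4] sub  r1, r0, #61 -> r1=0xa1
body[5] sub  r6, r1, #45 -> r6=0x74
body[6] add  r5, r6, #45 -> r5=0xa1
epilogue: pop r5=0xea, sp=0xbe
epilogue: pop r2=0xa6, sp=0xbf
r2 is callee-saved -> restored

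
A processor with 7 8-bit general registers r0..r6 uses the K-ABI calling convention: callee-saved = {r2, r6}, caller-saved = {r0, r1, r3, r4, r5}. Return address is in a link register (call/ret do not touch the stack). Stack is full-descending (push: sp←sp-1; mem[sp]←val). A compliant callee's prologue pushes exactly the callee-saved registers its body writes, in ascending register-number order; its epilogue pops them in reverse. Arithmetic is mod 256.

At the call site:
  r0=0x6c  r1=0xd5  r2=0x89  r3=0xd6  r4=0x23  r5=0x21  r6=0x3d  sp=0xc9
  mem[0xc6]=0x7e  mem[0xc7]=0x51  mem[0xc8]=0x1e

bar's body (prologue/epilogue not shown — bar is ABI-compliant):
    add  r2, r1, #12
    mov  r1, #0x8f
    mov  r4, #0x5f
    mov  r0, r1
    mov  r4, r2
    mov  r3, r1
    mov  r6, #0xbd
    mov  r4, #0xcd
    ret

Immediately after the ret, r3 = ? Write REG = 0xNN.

prologue: push r2 → mem[0xc8]=0x89, sp=0xc8
prologue: push r6 → mem[0xc7]=0x3d, sp=0xc7
body[0] add  r2, r1, #12 → r2=0xe1
body[1] mov  r1, #0x8f → r1=0x8f
body[2] mov  r4, #0x5f → r4=0x5f
body[3] mov  r0, r1 → r0=0x8f
body[4] mov  r4, r2 → r4=0xe1
body[5] mov  r3, r1 → r3=0x8f
body[6] mov  r6, #0xbd → r6=0xbd
body[7] mov  r4, #0xcd → r4=0xcd
epilogue: pop r6=0x3d, sp=0xc8
epilogue: pop r2=0x89, sp=0xc9
r3 is caller-saved → body value

REG = 0x8f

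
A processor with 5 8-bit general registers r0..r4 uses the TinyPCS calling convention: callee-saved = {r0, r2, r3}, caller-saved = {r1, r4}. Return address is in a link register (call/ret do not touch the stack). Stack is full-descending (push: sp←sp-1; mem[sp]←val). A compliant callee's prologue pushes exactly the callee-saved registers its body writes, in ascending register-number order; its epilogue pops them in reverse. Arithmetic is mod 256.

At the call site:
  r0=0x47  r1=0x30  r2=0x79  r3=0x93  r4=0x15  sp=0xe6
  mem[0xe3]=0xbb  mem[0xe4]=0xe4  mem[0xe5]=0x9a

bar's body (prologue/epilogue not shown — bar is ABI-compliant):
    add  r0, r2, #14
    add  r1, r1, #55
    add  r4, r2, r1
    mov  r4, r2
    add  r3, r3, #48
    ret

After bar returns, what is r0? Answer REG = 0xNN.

REG = 0x47

prologue: push r0 → mem[0xe5]=0x47, sp=0xe5
prologue: push r3 → mem[0xe4]=0x93, sp=0xe4
body[0] add  r0, r2, #14 → r0=0x87
body[1] add  r1, r1, #55 → r1=0x67
body[2] add  r4, r2, r1 → r4=0xe0
body[3] mov  r4, r2 → r4=0x79
body[4] add  r3, r3, #48 → r3=0xc3
epilogue: pop r3=0x93, sp=0xe5
epilogue: pop r0=0x47, sp=0xe6
r0 is callee-saved → restored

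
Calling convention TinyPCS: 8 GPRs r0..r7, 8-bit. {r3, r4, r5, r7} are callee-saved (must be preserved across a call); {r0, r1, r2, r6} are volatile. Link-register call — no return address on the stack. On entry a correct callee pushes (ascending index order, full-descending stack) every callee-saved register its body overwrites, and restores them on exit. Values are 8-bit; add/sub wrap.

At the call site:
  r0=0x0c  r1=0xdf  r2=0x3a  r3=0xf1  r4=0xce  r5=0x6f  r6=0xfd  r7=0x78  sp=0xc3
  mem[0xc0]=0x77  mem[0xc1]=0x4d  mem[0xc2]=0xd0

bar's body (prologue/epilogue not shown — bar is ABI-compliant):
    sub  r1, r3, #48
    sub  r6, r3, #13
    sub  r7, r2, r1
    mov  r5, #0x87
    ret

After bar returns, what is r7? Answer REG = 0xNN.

REG = 0x78

prologue: push r5 -> mem[0xc2]=0x6f, sp=0xc2
prologue: push r7 -> mem[0xc1]=0x78, sp=0xc1
body[0] sub  r1, r3, #48 -> r1=0xc1
body[1] sub  r6, r3, #13 -> r6=0xe4
body[2] sub  r7, r2, r1 -> r7=0x79
body[3] mov  r5, #0x87 -> r5=0x87
epilogue: pop r7=0x78, sp=0xc2
epilogue: pop r5=0x6f, sp=0xc3
r7 is callee-saved -> restored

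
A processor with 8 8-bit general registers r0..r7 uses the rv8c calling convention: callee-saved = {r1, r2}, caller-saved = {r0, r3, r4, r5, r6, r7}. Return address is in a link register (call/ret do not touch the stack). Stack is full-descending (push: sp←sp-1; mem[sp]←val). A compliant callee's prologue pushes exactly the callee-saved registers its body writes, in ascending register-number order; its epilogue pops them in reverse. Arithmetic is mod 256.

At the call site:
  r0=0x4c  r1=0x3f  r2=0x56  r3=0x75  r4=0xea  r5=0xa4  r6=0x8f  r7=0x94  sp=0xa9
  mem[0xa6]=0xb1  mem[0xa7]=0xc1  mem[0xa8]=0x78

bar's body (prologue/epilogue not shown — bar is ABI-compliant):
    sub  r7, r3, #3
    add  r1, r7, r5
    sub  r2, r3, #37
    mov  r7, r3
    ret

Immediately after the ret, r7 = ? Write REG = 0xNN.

prologue: push r1 → mem[0xa8]=0x3f, sp=0xa8
prologue: push r2 → mem[0xa7]=0x56, sp=0xa7
body[0] sub  r7, r3, #3 → r7=0x72
body[1] add  r1, r7, r5 → r1=0x16
body[2] sub  r2, r3, #37 → r2=0x50
body[3] mov  r7, r3 → r7=0x75
epilogue: pop r2=0x56, sp=0xa8
epilogue: pop r1=0x3f, sp=0xa9
r7 is caller-saved → body value

REG = 0x75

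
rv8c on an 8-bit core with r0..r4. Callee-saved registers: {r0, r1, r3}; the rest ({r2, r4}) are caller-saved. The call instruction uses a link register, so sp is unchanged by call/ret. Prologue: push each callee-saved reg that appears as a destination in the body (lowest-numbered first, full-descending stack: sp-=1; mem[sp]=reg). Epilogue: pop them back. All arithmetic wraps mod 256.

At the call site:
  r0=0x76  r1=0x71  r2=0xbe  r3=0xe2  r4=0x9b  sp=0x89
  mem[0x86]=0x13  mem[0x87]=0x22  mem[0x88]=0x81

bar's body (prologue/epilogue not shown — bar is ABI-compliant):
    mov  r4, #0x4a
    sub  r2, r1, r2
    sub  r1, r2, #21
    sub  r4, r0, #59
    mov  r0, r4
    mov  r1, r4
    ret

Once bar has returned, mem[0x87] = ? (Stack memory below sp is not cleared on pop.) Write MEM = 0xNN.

prologue: push r0 -> mem[0x88]=0x76, sp=0x88
prologue: push r1 -> mem[0x87]=0x71, sp=0x87
body[0] mov  r4, #0x4a -> r4=0x4a
body[1] sub  r2, r1, r2 -> r2=0xb3
body[2] sub  r1, r2, #21 -> r1=0x9e
body[3] sub  r4, r0, #59 -> r4=0x3b
body[4] mov  r0, r4 -> r0=0x3b
body[5] mov  r1, r4 -> r1=0x3b
epilogue: pop r1=0x71, sp=0x88
epilogue: pop r0=0x76, sp=0x89
prologue pushed ['r0', 'r1'] at ['0x88', '0x87']

MEM = 0x71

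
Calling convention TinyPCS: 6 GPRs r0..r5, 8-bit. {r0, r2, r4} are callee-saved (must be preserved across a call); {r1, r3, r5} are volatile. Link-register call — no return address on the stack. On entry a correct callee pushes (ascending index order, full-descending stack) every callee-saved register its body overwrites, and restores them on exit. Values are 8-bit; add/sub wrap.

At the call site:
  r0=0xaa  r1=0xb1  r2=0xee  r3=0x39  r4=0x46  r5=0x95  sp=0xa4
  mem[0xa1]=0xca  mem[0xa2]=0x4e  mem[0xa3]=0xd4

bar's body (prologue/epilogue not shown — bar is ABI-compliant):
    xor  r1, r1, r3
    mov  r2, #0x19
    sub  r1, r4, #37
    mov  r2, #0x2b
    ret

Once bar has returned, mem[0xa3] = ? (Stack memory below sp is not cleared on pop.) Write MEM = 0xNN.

prologue: push r2 → mem[0xa3]=0xee, sp=0xa3
body[0] xor  r1, r1, r3 → r1=0x88
body[1] mov  r2, #0x19 → r2=0x19
body[2] sub  r1, r4, #37 → r1=0x21
body[3] mov  r2, #0x2b → r2=0x2b
epilogue: pop r2=0xee, sp=0xa4
prologue pushed ['r2'] at ['0xa3']

MEM = 0xee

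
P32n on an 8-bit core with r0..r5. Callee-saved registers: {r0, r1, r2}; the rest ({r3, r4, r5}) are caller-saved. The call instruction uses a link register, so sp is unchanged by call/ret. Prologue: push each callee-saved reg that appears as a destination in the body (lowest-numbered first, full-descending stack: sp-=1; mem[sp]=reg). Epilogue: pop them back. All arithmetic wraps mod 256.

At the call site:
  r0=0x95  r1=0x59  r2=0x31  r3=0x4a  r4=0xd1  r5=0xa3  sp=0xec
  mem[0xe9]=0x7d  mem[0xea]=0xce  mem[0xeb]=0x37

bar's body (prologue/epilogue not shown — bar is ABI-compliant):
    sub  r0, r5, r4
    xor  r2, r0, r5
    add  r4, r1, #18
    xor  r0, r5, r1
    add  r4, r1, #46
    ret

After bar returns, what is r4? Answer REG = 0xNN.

prologue: push r0 -> mem[0xeb]=0x95, sp=0xeb
prologue: push r2 -> mem[0xea]=0x31, sp=0xea
body[0] sub  r0, r5, r4 -> r0=0xd2
body[1] xor  r2, r0, r5 -> r2=0x71
body[2] add  r4, r1, #18 -> r4=0x6b
body[3] xor  r0, r5, r1 -> r0=0xfa
body[4] add  r4, r1, #46 -> r4=0x87
epilogue: pop r2=0x31, sp=0xeb
epilogue: pop r0=0x95, sp=0xec
r4 is caller-saved -> body value

REG = 0x87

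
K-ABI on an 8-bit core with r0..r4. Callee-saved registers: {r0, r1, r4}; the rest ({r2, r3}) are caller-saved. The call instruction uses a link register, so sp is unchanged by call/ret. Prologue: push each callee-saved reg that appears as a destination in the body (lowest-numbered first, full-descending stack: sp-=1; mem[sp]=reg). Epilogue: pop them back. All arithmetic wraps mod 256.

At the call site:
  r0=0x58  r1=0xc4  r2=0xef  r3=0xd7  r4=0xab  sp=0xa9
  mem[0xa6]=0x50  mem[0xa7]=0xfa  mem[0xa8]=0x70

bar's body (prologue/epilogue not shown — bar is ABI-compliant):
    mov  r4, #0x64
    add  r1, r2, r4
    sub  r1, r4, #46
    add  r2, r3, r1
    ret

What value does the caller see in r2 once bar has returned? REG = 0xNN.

prologue: push r1 -> mem[0xa8]=0xc4, sp=0xa8
prologue: push r4 -> mem[0xa7]=0xab, sp=0xa7
body[0] mov  r4, #0x64 -> r4=0x64
body[1] add  r1, r2, r4 -> r1=0x53
body[2] sub  r1, r4, #46 -> r1=0x36
body[3] add  r2, r3, r1 -> r2=0x0d
epilogue: pop r4=0xab, sp=0xa8
epilogue: pop r1=0xc4, sp=0xa9
r2 is caller-saved -> body value

REG = 0x0d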